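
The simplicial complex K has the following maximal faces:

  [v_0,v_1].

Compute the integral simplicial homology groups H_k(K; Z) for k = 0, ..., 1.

H_0 ≅ Z,  H_1 = 0.

K has 2 vertices, 1 edge.
rank ∂_0 = 0, rank ∂_1 = 1 ⇒ b_0 = 2 − 0 − 1 = 1; all invariant factors of ∂_1 are 1 so no torsion. So H_0 ≅ Z.
rank ∂_1 = 1, rank ∂_2 = 0 ⇒ b_1 = 1 − 1 − 0 = 0. So H_1 ≅ 0.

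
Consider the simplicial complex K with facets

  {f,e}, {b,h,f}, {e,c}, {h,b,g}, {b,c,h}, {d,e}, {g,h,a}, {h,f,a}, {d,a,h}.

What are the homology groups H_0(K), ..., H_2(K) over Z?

H_0 = Z,  H_1 = Z^2,  H_2 = 0.

We work with the vertex ordering a < b < c < d < e < f < g < h. The simplices of K, each written with vertices in increasing order, are:

  0-simplices (8): a, b, c, d, e, f, g, h
  1-simplices (15): ad, af, ag, ah, bc, bf, bg, bh, ce, ch, de, dh, ef, fh, gh
  2-simplices (6): adh, afh, agh, bch, bfh, bgh

giving chain groups C_0 ≅ Z^8, C_1 ≅ Z^15, C_2 ≅ Z^6.

The boundary map ∂_1: C_1 → C_0 is given by ∂[p,q] = [q] − [p]. For instance
  ∂fh = h − f.
The resulting 8×15 matrix has rank 7, and its Smith normal form has invariant factors (1,1,1,1,1,1,1).

∂_2: C_2 → C_1 sends each 2-simplex [p,q,r] to [q,r] − [p,r] + [p,q]. For instance
  ∂bgh = gh − bh + bg,
  ∂adh = dh − ah + ad.
The 15×6 boundary matrix has rank 6 and Smith normal form diag(1,1,1,1,1,1).

Now H_k = ker ∂_k / im ∂_{k+1}, so:

  H_0: rank C_0 − rank ∂_1 = 8 − 7 = 1, and the invariant factors of ∂_1 are all 1, so H_0 = Z.
  H_1: rank ker ∂_1 − rank ∂_2 = (15 − 7) − 6 = 2, and the invariant factors of ∂_2 are all 1, so H_1 = Z^2.
  H_2: rank ker ∂_2 − rank ∂_3 = (6 − 6) − 0 = 0, and there is no ∂_3, so H_2 = 0.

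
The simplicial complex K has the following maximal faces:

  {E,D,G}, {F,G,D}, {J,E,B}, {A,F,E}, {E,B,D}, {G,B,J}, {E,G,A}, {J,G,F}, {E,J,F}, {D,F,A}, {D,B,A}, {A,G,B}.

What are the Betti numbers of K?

Take the total order A < B < D < E < F < G < J on the vertex set. Then K (dimension 2) consists of the simplices:

  0-simplices (7): A, B, D, E, F, G, J
  1-simplices (18): AB, AD, AE, AF, AG, BD, BE, BG, BJ, DE, DF, DG, EF, EG, EJ, FG, FJ, GJ
  2-simplices (12): ABD, ABG, ADF, AEF, AEG, BDE, BEJ, BGJ, DEG, DFG, EFJ, FGJ

so the chain groups are C_0 ≅ Z^7, C_1 ≅ Z^18, C_2 ≅ Z^12.

∂_1: C_1 → C_0 sends each edge [p,q] (with p < q) to q − p.
The 7×18 boundary matrix has rank 6 and Smith normal form diag(1,1,1,1,1,1).

Boundary ∂_2: C_2 → C_1 sends each 2-simplex [p,q,r] to [q,r] − [p,r] + [p,q]. For instance
  ∂EFJ = FJ − EJ + EF,
  ∂AEG = EG − AG + AE.
This gives a 18×12 integer matrix of rank 12; reducing to Smith normal form yields diagonal entries (1,1,1,1,1,1,1,1,1,1,1,2).

Now H_k = ker ∂_k / im ∂_{k+1}, so:

  H_0: rank C_0 − rank ∂_1 = 7 − 6 = 1, and the invariant factors of ∂_1 are all 1, so H_0 = Z.
  H_1: rank ker ∂_1 − rank ∂_2 = (18 − 6) − 12 = 0, and ∂_2 has invariant factor 2 > 1, so H_1 = Z/2.
  H_2: rank ker ∂_2 − rank ∂_3 = (12 − 12) − 0 = 0, and there is no ∂_3, so H_2 = 0.

As a check, the Euler characteristic is 7 − 18 + 12 = 1, which agrees with 1 − 0 + 0 = 1.

Hence the Betti numbers are b_0 = 1, b_1 = 0, b_2 = 0.

b_0 = 1, b_1 = 0, b_2 = 0.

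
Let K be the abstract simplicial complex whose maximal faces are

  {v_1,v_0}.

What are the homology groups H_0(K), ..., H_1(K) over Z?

K has 2 vertices, 1 edge.
rank ∂_0 = 0, rank ∂_1 = 1 ⇒ b_0 = 2 − 0 − 1 = 1; all invariant factors of ∂_1 are 1 so no torsion. So H_0 ≅ Z.
rank ∂_1 = 1, rank ∂_2 = 0 ⇒ b_1 = 1 − 1 − 0 = 0. So H_1 ≅ 0.

H_0 = Z,  H_1 = 0.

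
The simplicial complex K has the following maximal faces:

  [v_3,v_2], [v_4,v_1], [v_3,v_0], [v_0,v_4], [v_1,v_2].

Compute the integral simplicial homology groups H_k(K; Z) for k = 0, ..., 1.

Order the vertices as v_0 < v_1 < v_2 < v_3 < v_4. Listing each simplex with vertices in this order, K has dimension 1 with simplices:

  0-simplices (5): [v_0], [v_1], [v_2], [v_3], [v_4]
  1-simplices (5): [v_0,v_3], [v_0,v_4], [v_1,v_2], [v_1,v_4], [v_2,v_3]

so the chain groups are C_0 ≅ Z^5, C_1 ≅ Z^5.

Boundary ∂_1: C_1 → C_0 sends each edge [p,q] (with p < q) to q − p. For instance
  ∂[v_1,v_4] = [v_4] − [v_1].
This gives a 5×5 integer matrix of rank 4; reducing to Smith normal form yields diagonal entries (1,1,1,1).

Computing H_k = (kernel of ∂_k) / (image of ∂_{k+1}):

  H_0: rank C_0 − rank ∂_1 = 5 − 4 = 1, and the invariant factors of ∂_1 are all 1, so H_0 ≅ Z.
  H_1: rank ker ∂_1 − rank ∂_2 = (5 − 4) − 0 = 1, and there is no ∂_2, so H_1 ≅ Z.

As a check, the Euler characteristic is 5 − 5 = 0, which agrees with 1 − 1 = 0.
(K is a triangulation of the circle S^1.)

H_0 ≅ Z,  H_1 ≅ Z.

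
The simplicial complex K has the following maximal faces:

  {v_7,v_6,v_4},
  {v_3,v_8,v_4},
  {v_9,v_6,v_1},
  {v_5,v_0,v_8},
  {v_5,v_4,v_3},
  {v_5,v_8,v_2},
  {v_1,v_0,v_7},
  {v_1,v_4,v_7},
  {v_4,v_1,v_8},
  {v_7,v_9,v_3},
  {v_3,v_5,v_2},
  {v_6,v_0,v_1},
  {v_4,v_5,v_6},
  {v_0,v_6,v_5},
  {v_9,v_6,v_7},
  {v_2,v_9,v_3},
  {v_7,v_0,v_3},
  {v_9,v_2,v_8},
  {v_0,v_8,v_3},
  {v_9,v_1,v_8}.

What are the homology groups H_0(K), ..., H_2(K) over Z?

We work with the vertex ordering v_0 < v_1 < v_2 < v_3 < v_4 < v_5 < v_6 < v_7 < v_8 < v_9. The simplices of K, each written with vertices in increasing order, are:

  0-simplices (10): [v_0], [v_1], [v_2], [v_3], [v_4], [v_5], [v_6], [v_7], [v_8], [v_9]
  1-simplices (30): (30 of them)
  2-simplices (20): (20 of them)

giving chain groups C_0 ≅ Z^10, C_1 ≅ Z^30, C_2 ≅ Z^20.

The boundary map ∂_1: C_1 → C_0 maps an edge to its endpoints' difference, ∂[p,q] = q − p. For instance
  ∂[v_7,v_9] = [v_9] − [v_7].
The 10×30 boundary matrix has rank 9 and Smith normal form diag(1,1,1,1,1,1,1,1,1).

The boundary map ∂_2: C_2 → C_1 maps a triangle to the signed sum of its edges. For instance
  ∂[v_0,v_1,v_7] = [v_1,v_7] − [v_0,v_7] + [v_0,v_1],
  ∂[v_2,v_3,v_5] = [v_3,v_5] − [v_2,v_5] + [v_2,v_3].
The 30×20 boundary matrix has rank 20 and Smith normal form diag(1,1,1,1,1,1,1,1,1,1,1,1,1,1,1,1,1,1,1,2).

From H_k ≅ ker(∂_k) / im(∂_{k+1}) we obtain:

  H_0: rank C_0 − rank ∂_1 = 10 − 9 = 1, and the invariant factors of ∂_1 are all 1, so H_0 ≅ Z.
  H_1: rank ker ∂_1 − rank ∂_2 = (30 − 9) − 20 = 1, and ∂_2 has invariant factor 2 > 1, so H_1 ≅ Z ⊕ Z/2Z.
  H_2: rank ker ∂_2 − rank ∂_3 = (20 − 20) − 0 = 0, and there is no ∂_3, so H_2 ≅ 0.

As a check, the Euler characteristic is 10 − 30 + 20 = 0, which agrees with 1 − 1 + 0 = 0.
(K is a triangulation of the Klein bottle.)

H_0 = Z,  H_1 = Z ⊕ Z/2Z,  H_2 = 0.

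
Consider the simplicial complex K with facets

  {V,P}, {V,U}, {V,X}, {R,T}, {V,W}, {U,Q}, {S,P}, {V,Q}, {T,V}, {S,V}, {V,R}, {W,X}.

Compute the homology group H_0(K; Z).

Fix the vertex order P < Q < R < S < T < U < V < W < X and write every simplex with vertices in increasing order. Then dim K = 1 and the simplices of K are:

  0-simplices (9): P, Q, R, S, T, U, V, W, X
  1-simplices (12): PS, PV, QU, QV, RT, RV, SV, TV, UV, VW, VX, WX

giving chain groups C_0 ≅ Z^9, C_1 ≅ Z^12.

The boundary map ∂_1: C_1 → C_0 maps an edge to its endpoints' difference, ∂[p,q] = q − p. For instance
  ∂SV = V − S.
As a 9×12 matrix over Z this has rank 8, with invariant factors (1,1,1,1,1,1,1,1).

Reading off H_k = ker ∂_k / im ∂_{k+1}:

  H_0: rank C_0 − rank ∂_1 = 9 − 8 = 1, and the invariant factors of ∂_1 are all 1, so H_0 = Z.

H_0 ≅ Z.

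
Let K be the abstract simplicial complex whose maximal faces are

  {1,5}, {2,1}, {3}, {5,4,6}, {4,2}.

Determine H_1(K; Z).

H_1 = Z.

Order the vertices as 1 < 2 < 3 < 4 < 5 < 6. Listing each simplex with vertices in this order, K has dimension 2 with simplices:

  0-simplices (6): [1], [2], [3], [4], [5], [6]
  1-simplices (6): [1,2], [1,5], [2,4], [4,5], [4,6], [5,6]
  2-simplices (1): [4,5,6]

so the chain groups are C_0 ≅ Z^6, C_1 ≅ Z^6, C_2 ≅ Z^1.

Boundary ∂_1: C_1 → C_0 is given by ∂[p,q] = [q] − [p].
This gives a 6×6 integer matrix of rank 4; reducing to Smith normal form yields diagonal entries (1,1,1,1).

The boundary map ∂_2: C_2 → C_1 sends each 2-simplex [p,q,r] to [q,r] − [p,r] + [p,q]. For instance
  ∂[4,5,6] = [5,6] − [4,6] + [4,5].
As a 6×1 matrix over Z this has rank 1, with invariant factors (1).

Now H_k = ker ∂_k / im ∂_{k+1}, so:

  H_1: rank ker ∂_1 − rank ∂_2 = (6 − 4) − 1 = 1, and the invariant factors of ∂_2 are all 1, so H_1 ≅ Z.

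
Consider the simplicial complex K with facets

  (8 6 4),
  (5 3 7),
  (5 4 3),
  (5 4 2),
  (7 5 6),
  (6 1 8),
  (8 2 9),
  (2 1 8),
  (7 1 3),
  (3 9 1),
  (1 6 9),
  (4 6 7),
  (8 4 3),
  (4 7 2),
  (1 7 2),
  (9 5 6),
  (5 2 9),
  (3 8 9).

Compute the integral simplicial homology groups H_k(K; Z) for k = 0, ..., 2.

H_0 = Z,  H_1 = Z ⊕ Z/2Z,  H_2 = 0.

Order the vertices as 1 < 2 < 3 < 4 < 5 < 6 < 7 < 8 < 9. Listing each simplex with vertices in this order, K has dimension 2 with simplices:

  0-simplices (9): [1], [2], [3], [4], [5], [6], [7], [8], [9]
  1-simplices (27): (27 of them)
  2-simplices (18): [1,2,7], [1,2,8], [1,3,7], [1,3,9], [1,6,8], [1,6,9], [2,4,5], [2,4,7], [2,5,9], [2,8,9], [3,4,5], [3,4,8], [3,5,7], [3,8,9], [4,6,7], [4,6,8], [5,6,7], [5,6,9]

giving chain groups C_0 ≅ Z^9, C_1 ≅ Z^27, C_2 ≅ Z^18.

∂_1: C_1 → C_0 is given by ∂[p,q] = [q] − [p]. For instance
  ∂[3,4] = [4] − [3].
The 9×27 boundary matrix has rank 8 and Smith normal form diag(1,1,1,1,1,1,1,1).

The boundary map ∂_2: C_2 → C_1 acts by ∂[p,q,r] = [q,r] − [p,r] + [p,q]. For instance
  ∂[1,6,8] = [6,8] − [1,8] + [1,6],
  ∂[3,5,7] = [5,7] − [3,7] + [3,5].
The resulting 27×18 matrix has rank 18, and its Smith normal form has invariant factors (1,1,1,1,1,1,1,1,1,1,1,1,1,1,1,1,1,2).

From H_k ≅ ker(∂_k) / im(∂_{k+1}) we obtain:

  H_0: rank C_0 − rank ∂_1 = 9 − 8 = 1, and the invariant factors of ∂_1 are all 1, so H_0 = Z.
  H_1: rank ker ∂_1 − rank ∂_2 = (27 − 8) − 18 = 1, and ∂_2 has invariant factor 2 > 1, so H_1 = Z ⊕ Z/2Z.
  H_2: rank ker ∂_2 − rank ∂_3 = (18 − 18) − 0 = 0, and there is no ∂_3, so H_2 = 0.

As a check, the Euler characteristic is 9 − 27 + 18 = 0, which agrees with 1 − 1 + 0 = 0.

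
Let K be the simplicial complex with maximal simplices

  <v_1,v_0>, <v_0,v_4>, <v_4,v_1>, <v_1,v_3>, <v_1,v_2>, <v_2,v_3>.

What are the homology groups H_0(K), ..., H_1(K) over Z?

Order the vertices as v_0 < v_1 < v_2 < v_3 < v_4. Listing each simplex with vertices in this order, K has dimension 1 with simplices:

  0-simplices (5): [v_0], [v_1], [v_2], [v_3], [v_4]
  1-simplices (6): [v_0,v_1], [v_0,v_4], [v_1,v_2], [v_1,v_3], [v_1,v_4], [v_2,v_3]

so the chain groups are C_0 ≅ Z^5, C_1 ≅ Z^6.

Boundary ∂_1: C_1 → C_0 is given by ∂[p,q] = [q] − [p].
The resulting 5×6 matrix has rank 4, and its Smith normal form has invariant factors (1,1,1,1).

Computing H_k = (kernel of ∂_k) / (image of ∂_{k+1}):

  H_0: rank C_0 − rank ∂_1 = 5 − 4 = 1, and the invariant factors of ∂_1 are all 1, so H_0 = Z.
  H_1: rank ker ∂_1 − rank ∂_2 = (6 − 4) − 0 = 2, and there is no ∂_2, so H_1 = Z^2.

As a check, the Euler characteristic is 5 − 6 = -1, which agrees with 1 − 2 = -1.

H_0 ≅ Z,  H_1 ≅ Z^2.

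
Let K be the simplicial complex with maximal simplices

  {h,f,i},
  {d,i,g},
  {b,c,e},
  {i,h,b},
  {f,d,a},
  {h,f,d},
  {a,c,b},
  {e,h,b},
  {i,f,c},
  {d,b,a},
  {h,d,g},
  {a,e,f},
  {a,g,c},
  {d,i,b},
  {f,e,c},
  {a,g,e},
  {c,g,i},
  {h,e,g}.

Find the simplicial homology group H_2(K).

H_2 ≅ 0.

We work with the vertex ordering a < b < c < d < e < f < g < h < i. The simplices of K, each written with vertices in increasing order, are:

  0-simplices (9): a, b, c, d, e, f, g, h, i
  1-simplices (27): ab, ac, ad, ae, af, ag, bc, bd, be, bh, bi, ce, cf, cg, ci, df, dg, dh, di, ef, eg, eh, fh, fi, gh, gi, hi
  2-simplices (18): abc, abd, acg, adf, aef, aeg, bce, bdi, beh, bhi, cef, cfi, cgi, dfh, dgh, dgi, egh, fhi

so the chain groups are C_0 ≅ Z^9, C_1 ≅ Z^27, C_2 ≅ Z^18.

∂_1: C_1 → C_0 is given by ∂[p,q] = [q] − [p]. For instance
  ∂bh = h − b.
The resulting 9×27 matrix has rank 8, and its Smith normal form has invariant factors (1,1,1,1,1,1,1,1).

The boundary map ∂_2: C_2 → C_1 maps a triangle to the signed sum of its edges. For instance
  ∂dgh = gh − dh + dg,
  ∂egh = gh − eh + eg.
The resulting 27×18 matrix has rank 18, and its Smith normal form has invariant factors (1,1,1,1,1,1,1,1,1,1,1,1,1,1,1,1,1,2).

From H_k ≅ ker(∂_k) / im(∂_{k+1}) we obtain:

  H_2: rank ker ∂_2 − rank ∂_3 = (18 − 18) − 0 = 0, and there is no ∂_3, so H_2 = 0.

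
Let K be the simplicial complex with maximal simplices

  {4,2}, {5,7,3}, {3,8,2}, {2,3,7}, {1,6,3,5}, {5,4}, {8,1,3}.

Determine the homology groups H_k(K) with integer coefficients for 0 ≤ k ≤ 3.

H_0 = Z,  H_1 = Z,  H_2 = 0,  H_3 = 0.

Take the total order 1 < 2 < 3 < 4 < 5 < 6 < 7 < 8 on the vertex set. Then K (dimension 3) consists of the simplices:

  0-simplices (8): [1], [2], [3], [4], [5], [6], [7], [8]
  1-simplices (15): [1,3], [1,5], [1,6], [1,8], [2,3], [2,4], [2,7], [2,8], [3,5], [3,6], [3,7], [3,8], [4,5], [5,6], [5,7]
  2-simplices (8): [1,3,5], [1,3,6], [1,3,8], [1,5,6], [2,3,7], [2,3,8], [3,5,6], [3,5,7]
  3-simplices (1): [1,3,5,6]

giving chain groups C_0 ≅ Z^8, C_1 ≅ Z^15, C_2 ≅ Z^8, C_3 ≅ Z^1.

Boundary ∂_1: C_1 → C_0 sends each edge [p,q] (with p < q) to q − p. For instance
  ∂[2,8] = [8] − [2].
The 8×15 boundary matrix has rank 7 and Smith normal form diag(1,1,1,1,1,1,1).

Boundary ∂_2: C_2 → C_1 maps a triangle to the signed sum of its edges. For instance
  ∂[1,3,5] = [3,5] − [1,5] + [1,3],
  ∂[1,3,6] = [3,6] − [1,6] + [1,3].
This gives a 15×8 integer matrix of rank 7; reducing to Smith normal form yields diagonal entries (1,1,1,1,1,1,1).

Boundary ∂_3: C_3 → C_2 sends each 3-simplex σ to the alternating sum Σ_i (−1)^i (σ with its i-th vertex removed). For instance
  ∂[1,3,5,6] = [3,5,6] − [1,5,6] + [1,3,6] − [1,3,5].
The 8×1 boundary matrix has rank 1 and Smith normal form diag(1).

Now H_k = ker ∂_k / im ∂_{k+1}, so:

  H_0: rank C_0 − rank ∂_1 = 8 − 7 = 1, and the invariant factors of ∂_1 are all 1, so H_0 = Z.
  H_1: rank ker ∂_1 − rank ∂_2 = (15 − 7) − 7 = 1, and the invariant factors of ∂_2 are all 1, so H_1 = Z.
  H_2: rank ker ∂_2 − rank ∂_3 = (8 − 7) − 1 = 0, and the invariant factors of ∂_3 are all 1, so H_2 = 0.
  H_3: rank ker ∂_3 − rank ∂_4 = (1 − 1) − 0 = 0, and there is no ∂_4, so H_3 = 0.

As a check, the Euler characteristic is 8 − 15 + 8 − 1 = 0, which agrees with 1 − 1 + 0 − 0 = 0.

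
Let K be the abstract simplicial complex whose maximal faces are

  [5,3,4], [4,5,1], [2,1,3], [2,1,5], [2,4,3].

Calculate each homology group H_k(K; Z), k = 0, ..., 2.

H_0 ≅ Z,  H_1 ≅ Z,  H_2 = 0.

Order the vertices as 1 < 2 < 3 < 4 < 5. Listing each simplex with vertices in this order, K has dimension 2 with simplices:

  0-simplices (5): [1], [2], [3], [4], [5]
  1-simplices (10): [1,2], [1,3], [1,4], [1,5], [2,3], [2,4], [2,5], [3,4], [3,5], [4,5]
  2-simplices (5): [1,2,3], [1,2,5], [1,4,5], [2,3,4], [3,4,5]

Hence C_0 ≅ Z^5, C_1 ≅ Z^10, C_2 ≅ Z^5.

Boundary ∂_1: C_1 → C_0 maps an edge to its endpoints' difference, ∂[p,q] = q − p.
The resulting 5×10 matrix has rank 4, and its Smith normal form has invariant factors (1,1,1,1).

The boundary map ∂_2: C_2 → C_1 maps a triangle to the signed sum of its edges. For instance
  ∂[1,2,3] = [2,3] − [1,3] + [1,2],
  ∂[3,4,5] = [4,5] − [3,5] + [3,4].
The 10×5 boundary matrix has rank 5 and Smith normal form diag(1,1,1,1,1).

From H_k ≅ ker(∂_k) / im(∂_{k+1}) we obtain:

  H_0: rank C_0 − rank ∂_1 = 5 − 4 = 1, and the invariant factors of ∂_1 are all 1, so H_0 = Z.
  H_1: rank ker ∂_1 − rank ∂_2 = (10 − 4) − 5 = 1, and the invariant factors of ∂_2 are all 1, so H_1 = Z.
  H_2: rank ker ∂_2 − rank ∂_3 = (5 − 5) − 0 = 0, and there is no ∂_3, so H_2 = 0.

As a check, the Euler characteristic is 5 − 10 + 5 = 0, which agrees with 1 − 1 + 0 = 0.
(K is a triangulation of the Möbius band.)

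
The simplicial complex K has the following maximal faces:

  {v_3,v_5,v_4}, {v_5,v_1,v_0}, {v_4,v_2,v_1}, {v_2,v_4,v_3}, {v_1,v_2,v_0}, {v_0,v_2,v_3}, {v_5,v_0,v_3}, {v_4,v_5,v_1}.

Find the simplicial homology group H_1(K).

We work with the vertex ordering v_0 < v_1 < v_2 < v_3 < v_4 < v_5. The simplices of K, each written with vertices in increasing order, are:

  0-simplices (6): [v_0], [v_1], [v_2], [v_3], [v_4], [v_5]
  1-simplices (12): [v_0,v_1], [v_0,v_2], [v_0,v_3], [v_0,v_5], [v_1,v_2], [v_1,v_4], [v_1,v_5], [v_2,v_3], [v_2,v_4], [v_3,v_4], [v_3,v_5], [v_4,v_5]
  2-simplices (8): [v_0,v_1,v_2], [v_0,v_1,v_5], [v_0,v_2,v_3], [v_0,v_3,v_5], [v_1,v_2,v_4], [v_1,v_4,v_5], [v_2,v_3,v_4], [v_3,v_4,v_5]

Hence C_0 ≅ Z^6, C_1 ≅ Z^12, C_2 ≅ Z^8.

∂_1: C_1 → C_0 maps an edge to its endpoints' difference, ∂[p,q] = q − p.
The 6×12 boundary matrix has rank 5 and Smith normal form diag(1,1,1,1,1).

∂_2: C_2 → C_1 maps a triangle to the signed sum of its edges. For instance
  ∂[v_1,v_2,v_4] = [v_2,v_4] − [v_1,v_4] + [v_1,v_2],
  ∂[v_0,v_1,v_2] = [v_1,v_2] − [v_0,v_2] + [v_0,v_1].
As a 12×8 matrix over Z this has rank 7, with invariant factors (1,1,1,1,1,1,1).

Computing H_k = (kernel of ∂_k) / (image of ∂_{k+1}):

  H_1: rank ker ∂_1 − rank ∂_2 = (12 − 5) − 7 = 0, and the invariant factors of ∂_2 are all 1, so H_1 = 0.

H_1 = 0.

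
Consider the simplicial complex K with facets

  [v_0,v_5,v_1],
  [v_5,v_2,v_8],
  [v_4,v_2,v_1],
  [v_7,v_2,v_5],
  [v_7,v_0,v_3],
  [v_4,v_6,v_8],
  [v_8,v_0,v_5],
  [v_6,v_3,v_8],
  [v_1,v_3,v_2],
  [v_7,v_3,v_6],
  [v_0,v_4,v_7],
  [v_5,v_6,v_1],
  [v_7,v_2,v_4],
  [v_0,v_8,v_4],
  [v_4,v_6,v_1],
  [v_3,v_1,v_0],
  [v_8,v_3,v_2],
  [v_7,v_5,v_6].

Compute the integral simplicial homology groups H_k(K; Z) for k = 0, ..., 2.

H_0 ≅ Z,  H_1 ≅ Z^2,  H_2 ≅ Z.

K has 9 vertices, 27 edges, 18 triangles.
rank ∂_0 = 0, rank ∂_1 = 8 ⇒ b_0 = 9 − 0 − 8 = 1; all invariant factors of ∂_1 are 1 so no torsion. So H_0 ≅ Z.
rank ∂_1 = 8, rank ∂_2 = 17 ⇒ b_1 = 27 − 8 − 17 = 2; all invariant factors of ∂_2 are 1 so no torsion. So H_1 ≅ Z^2.
rank ∂_2 = 17, rank ∂_3 = 0 ⇒ b_2 = 18 − 17 − 0 = 1. So H_2 ≅ Z.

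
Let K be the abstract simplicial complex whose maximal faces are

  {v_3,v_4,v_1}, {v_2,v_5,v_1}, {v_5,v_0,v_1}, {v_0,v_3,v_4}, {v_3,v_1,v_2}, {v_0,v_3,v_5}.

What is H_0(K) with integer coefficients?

H_0 ≅ Z.

Order the vertices as v_0 < v_1 < v_2 < v_3 < v_4 < v_5. Listing each simplex with vertices in this order, K has dimension 2 with simplices:

  0-simplices (6): [v_0], [v_1], [v_2], [v_3], [v_4], [v_5]
  1-simplices (12): [v_0,v_1], [v_0,v_3], [v_0,v_4], [v_0,v_5], [v_1,v_2], [v_1,v_3], [v_1,v_4], [v_1,v_5], [v_2,v_3], [v_2,v_5], [v_3,v_4], [v_3,v_5]
  2-simplices (6): [v_0,v_1,v_5], [v_0,v_3,v_4], [v_0,v_3,v_5], [v_1,v_2,v_3], [v_1,v_2,v_5], [v_1,v_3,v_4]

so the chain groups are C_0 ≅ Z^6, C_1 ≅ Z^12, C_2 ≅ Z^6.

Boundary ∂_1: C_1 → C_0 is given by ∂[p,q] = [q] − [p].
The 6×12 boundary matrix has rank 5 and Smith normal form diag(1,1,1,1,1).

∂_2: C_2 → C_1 acts by ∂[p,q,r] = [q,r] − [p,r] + [p,q]. For instance
  ∂[v_0,v_1,v_5] = [v_1,v_5] − [v_0,v_5] + [v_0,v_1],
  ∂[v_1,v_2,v_3] = [v_2,v_3] − [v_1,v_3] + [v_1,v_2].
This gives a 12×6 integer matrix of rank 6; reducing to Smith normal form yields diagonal entries (1,1,1,1,1,1).

Computing H_k = (kernel of ∂_k) / (image of ∂_{k+1}):

  H_0: rank C_0 − rank ∂_1 = 6 − 5 = 1, and the invariant factors of ∂_1 are all 1, so H_0 ≅ Z.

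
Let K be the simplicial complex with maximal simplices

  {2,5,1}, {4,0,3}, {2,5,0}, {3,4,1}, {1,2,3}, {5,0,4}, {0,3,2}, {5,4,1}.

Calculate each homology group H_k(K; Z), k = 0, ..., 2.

K has 6 vertices, 12 edges, 8 triangles.
rank ∂_0 = 0, rank ∂_1 = 5 ⇒ b_0 = 6 − 0 − 5 = 1; all invariant factors of ∂_1 are 1 so no torsion. So H_0 ≅ Z.
rank ∂_1 = 5, rank ∂_2 = 7 ⇒ b_1 = 12 − 5 − 7 = 0; all invariant factors of ∂_2 are 1 so no torsion. So H_1 ≅ 0.
rank ∂_2 = 7, rank ∂_3 = 0 ⇒ b_2 = 8 − 7 − 0 = 1. So H_2 ≅ Z.

H_0 = Z,  H_1 = 0,  H_2 = Z.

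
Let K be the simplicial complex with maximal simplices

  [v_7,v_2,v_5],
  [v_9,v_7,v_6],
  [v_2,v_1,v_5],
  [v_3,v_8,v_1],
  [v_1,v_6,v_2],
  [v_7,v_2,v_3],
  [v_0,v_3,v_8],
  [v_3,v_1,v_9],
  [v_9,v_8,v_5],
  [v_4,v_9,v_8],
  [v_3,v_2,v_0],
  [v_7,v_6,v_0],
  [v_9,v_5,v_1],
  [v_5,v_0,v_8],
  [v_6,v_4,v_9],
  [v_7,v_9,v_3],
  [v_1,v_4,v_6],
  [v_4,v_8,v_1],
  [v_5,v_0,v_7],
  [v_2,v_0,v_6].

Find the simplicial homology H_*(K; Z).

Fix the vertex order v_0 < v_1 < v_2 < v_3 < v_4 < v_5 < v_6 < v_7 < v_8 < v_9 and write every simplex with vertices in increasing order. Then dim K = 2 and the simplices of K are:

  0-simplices (10): [v_0], [v_1], [v_2], [v_3], [v_4], [v_5], [v_6], [v_7], [v_8], [v_9]
  1-simplices (30): (30 of them)
  2-simplices (20): (20 of them)

Hence C_0 ≅ Z^10, C_1 ≅ Z^30, C_2 ≅ Z^20.

The boundary map ∂_1: C_1 → C_0 sends each edge [p,q] (with p < q) to q − p. For instance
  ∂[v_6,v_7] = [v_7] − [v_6].
This gives a 10×30 integer matrix of rank 9; reducing to Smith normal form yields diagonal entries (1,1,1,1,1,1,1,1,1).

The boundary map ∂_2: C_2 → C_1 acts by ∂[p,q,r] = [q,r] − [p,r] + [p,q]. For instance
  ∂[v_1,v_4,v_6] = [v_4,v_6] − [v_1,v_6] + [v_1,v_4],
  ∂[v_4,v_6,v_9] = [v_6,v_9] − [v_4,v_9] + [v_4,v_6].
This gives a 30×20 integer matrix of rank 20; reducing to Smith normal form yields diagonal entries (1,1,1,1,1,1,1,1,1,1,1,1,1,1,1,1,1,1,1,2).

Now H_k = ker ∂_k / im ∂_{k+1}, so:

  H_0: rank C_0 − rank ∂_1 = 10 − 9 = 1, and the invariant factors of ∂_1 are all 1, so H_0 = Z.
  H_1: rank ker ∂_1 − rank ∂_2 = (30 − 9) − 20 = 1, and ∂_2 has invariant factor 2 > 1, so H_1 = Z ⊕ Z/2.
  H_2: rank ker ∂_2 − rank ∂_3 = (20 − 20) − 0 = 0, and there is no ∂_3, so H_2 = 0.

As a check, the Euler characteristic is 10 − 30 + 20 = 0, which agrees with 1 − 1 + 0 = 0.

H_0 ≅ Z,  H_1 ≅ Z ⊕ Z/2,  H_2 = 0.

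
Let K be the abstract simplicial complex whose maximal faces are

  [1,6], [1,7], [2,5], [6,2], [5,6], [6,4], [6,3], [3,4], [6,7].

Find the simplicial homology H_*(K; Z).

Take the total order 1 < 2 < 3 < 4 < 5 < 6 < 7 on the vertex set. Then K (dimension 1) consists of the simplices:

  0-simplices (7): [1], [2], [3], [4], [5], [6], [7]
  1-simplices (9): [1,6], [1,7], [2,5], [2,6], [3,4], [3,6], [4,6], [5,6], [6,7]

Hence C_0 ≅ Z^7, C_1 ≅ Z^9.

The boundary map ∂_1: C_1 → C_0 is given by ∂[p,q] = [q] − [p]. For instance
  ∂[2,5] = [5] − [2].
This gives a 7×9 integer matrix of rank 6; reducing to Smith normal form yields diagonal entries (1,1,1,1,1,1).

Computing H_k = (kernel of ∂_k) / (image of ∂_{k+1}):

  H_0: rank C_0 − rank ∂_1 = 7 − 6 = 1, and the invariant factors of ∂_1 are all 1, so H_0 = Z.
  H_1: rank ker ∂_1 − rank ∂_2 = (9 − 6) − 0 = 3, and there is no ∂_2, so H_1 = Z^3.

H_0 ≅ Z,  H_1 ≅ Z^3.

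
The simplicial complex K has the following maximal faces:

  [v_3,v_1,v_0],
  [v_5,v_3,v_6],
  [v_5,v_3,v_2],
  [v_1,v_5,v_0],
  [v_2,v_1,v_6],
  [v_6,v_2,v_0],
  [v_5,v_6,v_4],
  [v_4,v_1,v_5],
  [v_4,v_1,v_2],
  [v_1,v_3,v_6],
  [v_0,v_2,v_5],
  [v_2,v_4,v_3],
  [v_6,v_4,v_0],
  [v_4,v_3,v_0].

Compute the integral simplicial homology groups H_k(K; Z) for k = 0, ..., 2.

H_0 = Z,  H_1 = Z^2,  H_2 = Z.

Order the vertices as v_0 < v_1 < v_2 < v_3 < v_4 < v_5 < v_6. Listing each simplex with vertices in this order, K has dimension 2 with simplices:

  0-simplices (7): [v_0], [v_1], [v_2], [v_3], [v_4], [v_5], [v_6]
  1-simplices (21): (21 of them)
  2-simplices (14): (14 of them)

so the chain groups are C_0 ≅ Z^7, C_1 ≅ Z^21, C_2 ≅ Z^14.

The boundary map ∂_1: C_1 → C_0 sends each edge [p,q] (with p < q) to q − p. For instance
  ∂[v_1,v_5] = [v_5] − [v_1].
This gives a 7×21 integer matrix of rank 6; reducing to Smith normal form yields diagonal entries (1,1,1,1,1,1).

∂_2: C_2 → C_1 maps a triangle to the signed sum of its edges. For instance
  ∂[v_0,v_2,v_6] = [v_2,v_6] − [v_0,v_6] + [v_0,v_2],
  ∂[v_0,v_2,v_5] = [v_2,v_5] − [v_0,v_5] + [v_0,v_2].
The resulting 21×14 matrix has rank 13, and its Smith normal form has invariant factors (1,1,1,1,1,1,1,1,1,1,1,1,1).

Now H_k = ker ∂_k / im ∂_{k+1}, so:

  H_0: rank C_0 − rank ∂_1 = 7 − 6 = 1, and the invariant factors of ∂_1 are all 1, so H_0 = Z.
  H_1: rank ker ∂_1 − rank ∂_2 = (21 − 6) − 13 = 2, and the invariant factors of ∂_2 are all 1, so H_1 = Z^2.
  H_2: rank ker ∂_2 − rank ∂_3 = (14 − 13) − 0 = 1, and there is no ∂_3, so H_2 = Z.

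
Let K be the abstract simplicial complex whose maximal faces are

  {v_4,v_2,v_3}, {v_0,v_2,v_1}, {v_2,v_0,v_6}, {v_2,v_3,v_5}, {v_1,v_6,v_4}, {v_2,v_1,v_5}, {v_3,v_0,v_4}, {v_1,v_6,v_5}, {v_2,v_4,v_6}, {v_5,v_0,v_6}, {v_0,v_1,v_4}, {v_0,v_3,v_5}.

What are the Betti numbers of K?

b_0 = 1, b_1 = 0, b_2 = 0.

Take the total order v_0 < v_1 < v_2 < v_3 < v_4 < v_5 < v_6 on the vertex set. Then K (dimension 2) consists of the simplices:

  0-simplices (7): [v_0], [v_1], [v_2], [v_3], [v_4], [v_5], [v_6]
  1-simplices (18): (18 of them)
  2-simplices (12): (12 of them)

Hence C_0 ≅ Z^7, C_1 ≅ Z^18, C_2 ≅ Z^12.

Boundary ∂_1: C_1 → C_0 sends each edge [p,q] (with p < q) to q − p.
The 7×18 boundary matrix has rank 6 and Smith normal form diag(1,1,1,1,1,1).

The boundary map ∂_2: C_2 → C_1 acts by ∂[p,q,r] = [q,r] − [p,r] + [p,q]. For instance
  ∂[v_0,v_3,v_5] = [v_3,v_5] − [v_0,v_5] + [v_0,v_3],
  ∂[v_2,v_4,v_6] = [v_4,v_6] − [v_2,v_6] + [v_2,v_4].
The 18×12 boundary matrix has rank 12 and Smith normal form diag(1,1,1,1,1,1,1,1,1,1,1,2).

From H_k ≅ ker(∂_k) / im(∂_{k+1}) we obtain:

  H_0: rank C_0 − rank ∂_1 = 7 − 6 = 1, and the invariant factors of ∂_1 are all 1, so H_0 = Z.
  H_1: rank ker ∂_1 − rank ∂_2 = (18 − 6) − 12 = 0, and ∂_2 has invariant factor 2 > 1, so H_1 = Z/2.
  H_2: rank ker ∂_2 − rank ∂_3 = (12 − 12) − 0 = 0, and there is no ∂_3, so H_2 = 0.

Hence the Betti numbers are b_0 = 1, b_1 = 0, b_2 = 0.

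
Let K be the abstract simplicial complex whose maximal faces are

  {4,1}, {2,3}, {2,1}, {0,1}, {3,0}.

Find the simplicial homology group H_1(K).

Order the vertices as 0 < 1 < 2 < 3 < 4. Listing each simplex with vertices in this order, K has dimension 1 with simplices:

  0-simplices (5): [0], [1], [2], [3], [4]
  1-simplices (5): [0,1], [0,3], [1,2], [1,4], [2,3]

so the chain groups are C_0 ≅ Z^5, C_1 ≅ Z^5.

∂_1: C_1 → C_0 is given by ∂[p,q] = [q] − [p]. For instance
  ∂[0,1] = [1] − [0].
This gives a 5×5 integer matrix of rank 4; reducing to Smith normal form yields diagonal entries (1,1,1,1).

Computing H_k = (kernel of ∂_k) / (image of ∂_{k+1}):

  H_1: rank ker ∂_1 − rank ∂_2 = (5 − 4) − 0 = 1, and there is no ∂_2, so H_1 = Z.

H_1 = Z.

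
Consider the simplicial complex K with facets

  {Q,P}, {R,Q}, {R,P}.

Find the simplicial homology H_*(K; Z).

H_0 ≅ Z,  H_1 ≅ Z.

We work with the vertex ordering P < Q < R. The simplices of K, each written with vertices in increasing order, are:

  0-simplices (3): P, Q, R
  1-simplices (3): PQ, PR, QR

giving chain groups C_0 ≅ Z^3, C_1 ≅ Z^3.

∂_1: C_1 → C_0 maps an edge to its endpoints' difference, ∂[p,q] = q − p.
The 3×3 boundary matrix has rank 2 and Smith normal form diag(1,1).

Reading off H_k = ker ∂_k / im ∂_{k+1}:

  H_0: rank C_0 − rank ∂_1 = 3 − 2 = 1, and the invariant factors of ∂_1 are all 1, so H_0 = Z.
  H_1: rank ker ∂_1 − rank ∂_2 = (3 − 2) − 0 = 1, and there is no ∂_2, so H_1 = Z.

As a check, the Euler characteristic is 3 − 3 = 0, which agrees with 1 − 1 = 0.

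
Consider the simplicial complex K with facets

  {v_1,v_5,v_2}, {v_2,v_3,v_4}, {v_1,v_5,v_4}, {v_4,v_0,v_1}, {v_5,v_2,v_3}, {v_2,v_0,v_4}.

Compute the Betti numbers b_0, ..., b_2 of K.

b_0 = 1, b_1 = 1, b_2 = 0.

Order the vertices as v_0 < v_1 < v_2 < v_3 < v_4 < v_5. Listing each simplex with vertices in this order, K has dimension 2 with simplices:

  0-simplices (6): [v_0], [v_1], [v_2], [v_3], [v_4], [v_5]
  1-simplices (12): [v_0,v_1], [v_0,v_2], [v_0,v_4], [v_1,v_2], [v_1,v_4], [v_1,v_5], [v_2,v_3], [v_2,v_4], [v_2,v_5], [v_3,v_4], [v_3,v_5], [v_4,v_5]
  2-simplices (6): [v_0,v_1,v_4], [v_0,v_2,v_4], [v_1,v_2,v_5], [v_1,v_4,v_5], [v_2,v_3,v_4], [v_2,v_3,v_5]

giving chain groups C_0 ≅ Z^6, C_1 ≅ Z^12, C_2 ≅ Z^6.

Boundary ∂_1: C_1 → C_0 is given by ∂[p,q] = [q] − [p].
The 6×12 boundary matrix has rank 5 and Smith normal form diag(1,1,1,1,1).

∂_2: C_2 → C_1 sends each 2-simplex [p,q,r] to [q,r] − [p,r] + [p,q]. For instance
  ∂[v_0,v_1,v_4] = [v_1,v_4] − [v_0,v_4] + [v_0,v_1],
  ∂[v_2,v_3,v_4] = [v_3,v_4] − [v_2,v_4] + [v_2,v_3].
This gives a 12×6 integer matrix of rank 6; reducing to Smith normal form yields diagonal entries (1,1,1,1,1,1).

From H_k ≅ ker(∂_k) / im(∂_{k+1}) we obtain:

  H_0: rank C_0 − rank ∂_1 = 6 − 5 = 1, and the invariant factors of ∂_1 are all 1, so H_0 = Z.
  H_1: rank ker ∂_1 − rank ∂_2 = (12 − 5) − 6 = 1, and the invariant factors of ∂_2 are all 1, so H_1 = Z.
  H_2: rank ker ∂_2 − rank ∂_3 = (6 − 6) − 0 = 0, and there is no ∂_3, so H_2 = 0.

Hence the Betti numbers are b_0 = 1, b_1 = 1, b_2 = 0.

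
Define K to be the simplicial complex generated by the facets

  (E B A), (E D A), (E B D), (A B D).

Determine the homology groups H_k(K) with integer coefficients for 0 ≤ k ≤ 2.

Fix the vertex order A < B < D < E and write every simplex with vertices in increasing order. Then dim K = 2 and the simplices of K are:

  0-simplices (4): A, B, D, E
  1-simplices (6): AB, AD, AE, BD, BE, DE
  2-simplices (4): ABD, ABE, ADE, BDE

giving chain groups C_0 ≅ Z^4, C_1 ≅ Z^6, C_2 ≅ Z^4.

∂_1: C_1 → C_0 sends each edge [p,q] (with p < q) to q − p.
This gives a 4×6 integer matrix of rank 3; reducing to Smith normal form yields diagonal entries (1,1,1).

Boundary ∂_2: C_2 → C_1 acts by ∂[p,q,r] = [q,r] − [p,r] + [p,q]. For instance
  ∂ADE = DE − AE + AD,
  ∂ABE = BE − AE + AB.
The 6×4 boundary matrix has rank 3 and Smith normal form diag(1,1,1).

Now H_k = ker ∂_k / im ∂_{k+1}, so:

  H_0: rank C_0 − rank ∂_1 = 4 − 3 = 1, and the invariant factors of ∂_1 are all 1, so H_0 ≅ Z.
  H_1: rank ker ∂_1 − rank ∂_2 = (6 − 3) − 3 = 0, and the invariant factors of ∂_2 are all 1, so H_1 ≅ 0.
  H_2: rank ker ∂_2 − rank ∂_3 = (4 − 3) − 0 = 1, and there is no ∂_3, so H_2 ≅ Z.

(K is a triangulation of the 2-sphere S^2.)

H_0 ≅ Z,  H_1 = 0,  H_2 ≅ Z.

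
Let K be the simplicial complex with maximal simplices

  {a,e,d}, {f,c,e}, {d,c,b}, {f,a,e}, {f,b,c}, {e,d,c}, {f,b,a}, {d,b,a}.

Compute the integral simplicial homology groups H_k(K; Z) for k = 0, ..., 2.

We work with the vertex ordering a < b < c < d < e < f. The simplices of K, each written with vertices in increasing order, are:

  0-simplices (6): a, b, c, d, e, f
  1-simplices (12): ab, ad, ae, af, bc, bd, bf, cd, ce, cf, de, ef
  2-simplices (8): abd, abf, ade, aef, bcd, bcf, cde, cef

giving chain groups C_0 ≅ Z^6, C_1 ≅ Z^12, C_2 ≅ Z^8.

∂_1: C_1 → C_0 sends each edge [p,q] (with p < q) to q − p.
The resulting 6×12 matrix has rank 5, and its Smith normal form has invariant factors (1,1,1,1,1).

The boundary map ∂_2: C_2 → C_1 sends each 2-simplex [p,q,r] to [q,r] − [p,r] + [p,q]. For instance
  ∂ade = de − ae + ad,
  ∂aef = ef − af + ae.
The 12×8 boundary matrix has rank 7 and Smith normal form diag(1,1,1,1,1,1,1).

Reading off H_k = ker ∂_k / im ∂_{k+1}:

  H_0: rank C_0 − rank ∂_1 = 6 − 5 = 1, and the invariant factors of ∂_1 are all 1, so H_0 ≅ Z.
  H_1: rank ker ∂_1 − rank ∂_2 = (12 − 5) − 7 = 0, and the invariant factors of ∂_2 are all 1, so H_1 ≅ 0.
  H_2: rank ker ∂_2 − rank ∂_3 = (8 − 7) − 0 = 1, and there is no ∂_3, so H_2 ≅ Z.

As a check, the Euler characteristic is 6 − 12 + 8 = 2, which agrees with 1 − 0 + 1 = 2.

H_0 = Z,  H_1 = 0,  H_2 = Z.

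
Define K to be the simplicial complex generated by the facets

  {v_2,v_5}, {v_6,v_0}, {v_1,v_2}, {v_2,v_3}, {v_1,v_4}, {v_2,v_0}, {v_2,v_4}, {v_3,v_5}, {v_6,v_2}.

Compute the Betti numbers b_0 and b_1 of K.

b_0 = 1, b_1 = 3.

K has 7 vertices, 9 edges.
rank ∂_0 = 0, rank ∂_1 = 6 ⇒ b_0 = 7 − 0 − 6 = 1; all invariant factors of ∂_1 are 1 so no torsion. So H_0 = Z.
rank ∂_1 = 6, rank ∂_2 = 0 ⇒ b_1 = 9 − 6 − 0 = 3. So H_1 = Z^3.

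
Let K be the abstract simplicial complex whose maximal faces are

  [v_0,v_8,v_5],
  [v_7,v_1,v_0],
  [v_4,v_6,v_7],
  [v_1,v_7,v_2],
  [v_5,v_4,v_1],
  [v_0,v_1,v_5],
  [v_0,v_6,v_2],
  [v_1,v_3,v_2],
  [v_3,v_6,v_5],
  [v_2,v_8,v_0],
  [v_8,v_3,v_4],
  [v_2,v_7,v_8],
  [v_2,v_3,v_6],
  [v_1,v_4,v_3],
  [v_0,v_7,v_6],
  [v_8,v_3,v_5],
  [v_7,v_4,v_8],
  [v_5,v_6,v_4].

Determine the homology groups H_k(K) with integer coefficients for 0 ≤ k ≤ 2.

H_0 = Z,  H_1 = Z ⊕ Z/2,  H_2 = 0.

K has 9 vertices, 27 edges, 18 triangles.
rank ∂_0 = 0, rank ∂_1 = 8 ⇒ b_0 = 9 − 0 − 8 = 1; all invariant factors of ∂_1 are 1 so no torsion. So H_0 ≅ Z.
rank ∂_1 = 8, rank ∂_2 = 18 ⇒ b_1 = 27 − 8 − 18 = 1; ∂_2 has invariant factor(s) [2] giving torsion. So H_1 ≅ Z ⊕ Z/2.
rank ∂_2 = 18, rank ∂_3 = 0 ⇒ b_2 = 18 − 18 − 0 = 0. So H_2 ≅ 0.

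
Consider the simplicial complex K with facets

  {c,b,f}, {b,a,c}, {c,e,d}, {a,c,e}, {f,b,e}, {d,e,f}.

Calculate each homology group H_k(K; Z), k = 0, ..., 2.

We work with the vertex ordering a < b < c < d < e < f. The simplices of K, each written with vertices in increasing order, are:

  0-simplices (6): a, b, c, d, e, f
  1-simplices (12): ab, ac, ae, bc, be, bf, cd, ce, cf, de, df, ef
  2-simplices (6): abc, ace, bcf, bef, cde, def

giving chain groups C_0 ≅ Z^6, C_1 ≅ Z^12, C_2 ≅ Z^6.

Boundary ∂_1: C_1 → C_0 sends each edge [p,q] (with p < q) to q − p. For instance
  ∂df = f − d.
The 6×12 boundary matrix has rank 5 and Smith normal form diag(1,1,1,1,1).

Boundary ∂_2: C_2 → C_1 maps a triangle to the signed sum of its edges. For instance
  ∂def = ef − df + de,
  ∂cde = de − ce + cd.
The resulting 12×6 matrix has rank 6, and its Smith normal form has invariant factors (1,1,1,1,1,1).

Now H_k = ker ∂_k / im ∂_{k+1}, so:

  H_0: rank C_0 − rank ∂_1 = 6 − 5 = 1, and the invariant factors of ∂_1 are all 1, so H_0 ≅ Z.
  H_1: rank ker ∂_1 − rank ∂_2 = (12 − 5) − 6 = 1, and the invariant factors of ∂_2 are all 1, so H_1 ≅ Z.
  H_2: rank ker ∂_2 − rank ∂_3 = (6 − 6) − 0 = 0, and there is no ∂_3, so H_2 ≅ 0.

(K is a triangulation of the cylinder S^1 x I.)

H_0 = Z,  H_1 = Z,  H_2 = 0.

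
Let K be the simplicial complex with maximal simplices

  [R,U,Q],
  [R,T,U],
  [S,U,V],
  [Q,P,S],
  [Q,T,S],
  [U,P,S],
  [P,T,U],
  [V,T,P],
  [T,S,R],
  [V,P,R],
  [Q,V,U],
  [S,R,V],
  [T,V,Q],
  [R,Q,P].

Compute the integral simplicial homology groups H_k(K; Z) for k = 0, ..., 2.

H_0 = Z,  H_1 = Z^2,  H_2 = Z.

Take the total order P < Q < R < S < T < U < V on the vertex set. Then K (dimension 2) consists of the simplices:

  0-simplices (7): P, Q, R, S, T, U, V
  1-simplices (21): PQ, PR, PS, PT, PU, PV, QR, QS, QT, QU, QV, RS, RT, RU, RV, ST, SU, SV, TU, TV, UV
  2-simplices (14): PQR, PQS, PRV, PSU, PTU, PTV, QRU, QST, QTV, QUV, RST, RSV, RTU, SUV

giving chain groups C_0 ≅ Z^7, C_1 ≅ Z^21, C_2 ≅ Z^14.

The boundary map ∂_1: C_1 → C_0 maps an edge to its endpoints' difference, ∂[p,q] = q − p. For instance
  ∂QR = R − Q.
This gives a 7×21 integer matrix of rank 6; reducing to Smith normal form yields diagonal entries (1,1,1,1,1,1).

∂_2: C_2 → C_1 maps a triangle to the signed sum of its edges. For instance
  ∂QST = ST − QT + QS,
  ∂PSU = SU − PU + PS.
This gives a 21×14 integer matrix of rank 13; reducing to Smith normal form yields diagonal entries (1,1,1,1,1,1,1,1,1,1,1,1,1).

Reading off H_k = ker ∂_k / im ∂_{k+1}:

  H_0: rank C_0 − rank ∂_1 = 7 − 6 = 1, and the invariant factors of ∂_1 are all 1, so H_0 ≅ Z.
  H_1: rank ker ∂_1 − rank ∂_2 = (21 − 6) − 13 = 2, and the invariant factors of ∂_2 are all 1, so H_1 ≅ Z^2.
  H_2: rank ker ∂_2 − rank ∂_3 = (14 − 13) − 0 = 1, and there is no ∂_3, so H_2 ≅ Z.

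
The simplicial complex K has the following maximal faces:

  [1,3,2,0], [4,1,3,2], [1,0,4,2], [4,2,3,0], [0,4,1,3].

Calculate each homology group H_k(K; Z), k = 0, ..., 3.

H_0 = Z,  H_1 = 0,  H_2 = 0,  H_3 = Z.

K has 5 vertices, 10 edges, 10 triangles, 5 3-simplices.
rank ∂_0 = 0, rank ∂_1 = 4 ⇒ b_0 = 5 − 0 − 4 = 1; all invariant factors of ∂_1 are 1 so no torsion. So H_0 ≅ Z.
rank ∂_1 = 4, rank ∂_2 = 6 ⇒ b_1 = 10 − 4 − 6 = 0; all invariant factors of ∂_2 are 1 so no torsion. So H_1 ≅ 0.
rank ∂_2 = 6, rank ∂_3 = 4 ⇒ b_2 = 10 − 6 − 4 = 0; all invariant factors of ∂_3 are 1 so no torsion. So H_2 ≅ 0.
rank ∂_3 = 4, rank ∂_4 = 0 ⇒ b_3 = 5 − 4 − 0 = 1. So H_3 ≅ Z.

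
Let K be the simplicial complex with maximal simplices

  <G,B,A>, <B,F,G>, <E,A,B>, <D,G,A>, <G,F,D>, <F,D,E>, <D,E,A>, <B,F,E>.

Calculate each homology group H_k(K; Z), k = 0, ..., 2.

We work with the vertex ordering A < B < D < E < F < G. The simplices of K, each written with vertices in increasing order, are:

  0-simplices (6): A, B, D, E, F, G
  1-simplices (12): AB, AD, AE, AG, BE, BF, BG, DE, DF, DG, EF, FG
  2-simplices (8): ABE, ABG, ADE, ADG, BEF, BFG, DEF, DFG

Hence C_0 ≅ Z^6, C_1 ≅ Z^12, C_2 ≅ Z^8.

Boundary ∂_1: C_1 → C_0 maps an edge to its endpoints' difference, ∂[p,q] = q − p. For instance
  ∂BG = G − B.
As a 6×12 matrix over Z this has rank 5, with invariant factors (1,1,1,1,1).

∂_2: C_2 → C_1 sends each 2-simplex [p,q,r] to [q,r] − [p,r] + [p,q]. For instance
  ∂BEF = EF − BF + BE,
  ∂DEF = EF − DF + DE.
The resulting 12×8 matrix has rank 7, and its Smith normal form has invariant factors (1,1,1,1,1,1,1).

Reading off H_k = ker ∂_k / im ∂_{k+1}:

  H_0: rank C_0 − rank ∂_1 = 6 − 5 = 1, and the invariant factors of ∂_1 are all 1, so H_0 = Z.
  H_1: rank ker ∂_1 − rank ∂_2 = (12 − 5) − 7 = 0, and the invariant factors of ∂_2 are all 1, so H_1 = 0.
  H_2: rank ker ∂_2 − rank ∂_3 = (8 − 7) − 0 = 1, and there is no ∂_3, so H_2 = Z.

H_0 ≅ Z,  H_1 = 0,  H_2 ≅ Z.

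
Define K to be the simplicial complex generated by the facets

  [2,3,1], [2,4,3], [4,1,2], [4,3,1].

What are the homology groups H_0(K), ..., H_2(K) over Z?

H_0 ≅ Z,  H_1 = 0,  H_2 ≅ Z.

Order the vertices as 1 < 2 < 3 < 4. Listing each simplex with vertices in this order, K has dimension 2 with simplices:

  0-simplices (4): [1], [2], [3], [4]
  1-simplices (6): [1,2], [1,3], [1,4], [2,3], [2,4], [3,4]
  2-simplices (4): [1,2,3], [1,2,4], [1,3,4], [2,3,4]

so the chain groups are C_0 ≅ Z^4, C_1 ≅ Z^6, C_2 ≅ Z^4.

Boundary ∂_1: C_1 → C_0 sends each edge [p,q] (with p < q) to q − p. For instance
  ∂[3,4] = [4] − [3].
This gives a 4×6 integer matrix of rank 3; reducing to Smith normal form yields diagonal entries (1,1,1).

∂_2: C_2 → C_1 acts by ∂[p,q,r] = [q,r] − [p,r] + [p,q]. For instance
  ∂[1,3,4] = [3,4] − [1,4] + [1,3],
  ∂[1,2,4] = [2,4] − [1,4] + [1,2].
This gives a 6×4 integer matrix of rank 3; reducing to Smith normal form yields diagonal entries (1,1,1).

Now H_k = ker ∂_k / im ∂_{k+1}, so:

  H_0: rank C_0 − rank ∂_1 = 4 − 3 = 1, and the invariant factors of ∂_1 are all 1, so H_0 = Z.
  H_1: rank ker ∂_1 − rank ∂_2 = (6 − 3) − 3 = 0, and the invariant factors of ∂_2 are all 1, so H_1 = 0.
  H_2: rank ker ∂_2 − rank ∂_3 = (4 − 3) − 0 = 1, and there is no ∂_3, so H_2 = Z.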